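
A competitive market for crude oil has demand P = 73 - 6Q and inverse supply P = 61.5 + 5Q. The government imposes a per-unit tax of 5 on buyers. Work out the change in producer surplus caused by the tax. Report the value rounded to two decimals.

Without the tax, 73 - 6Q = 61.5 + 5Q so Q* = 1.0455 and P* = 66.7273.
A tax on buyers shifts demand down by 5: (73 - 5) - 6Q = 61.5 + 5Q, so Q_t = 0.5909. Buyers pay P_b = 69.4545; sellers receive P_s = P_b - 5 = 64.4545.
PS falls from (1/2)(1.0455)(5.2273) = 2.7324 to (1/2)(0.5909)(2.9545) = 0.8729, a change of -1.8595.

-1.86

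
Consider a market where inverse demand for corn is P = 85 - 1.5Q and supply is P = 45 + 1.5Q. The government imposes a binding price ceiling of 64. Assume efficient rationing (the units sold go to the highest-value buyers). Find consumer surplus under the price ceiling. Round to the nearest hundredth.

Free-market equilibrium: 85 - 1.5Q = 45 + 1.5Q gives Q* = 13.3333, P* = 65.
At the ceiling price 64, quantity supplied is (64 - 45)/1.5 = 12.6667; supply is the short side, so Q = 12.6667 trades at P = 64.
The demand price at Q = 12.6667 is 66. CS is the trapezoid between demand and 64 over [0, 12.6667]: (1/2)[(85 - 64) + (66 - 64)](12.6667) = 145.6667.

145.67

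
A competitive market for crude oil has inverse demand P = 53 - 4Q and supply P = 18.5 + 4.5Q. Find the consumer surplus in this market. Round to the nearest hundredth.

Set 53 - 4Q = 18.5 + 4.5Q, which gives 34.5 = 8.5Q, so Q* = 4.0588 and P* = 53 - 4(4.0588) = 36.7647.
CS is the area between the demand curve and P* from 0 to Q*: (1/2)(4.0588)(16.2353) = 32.9481.

32.95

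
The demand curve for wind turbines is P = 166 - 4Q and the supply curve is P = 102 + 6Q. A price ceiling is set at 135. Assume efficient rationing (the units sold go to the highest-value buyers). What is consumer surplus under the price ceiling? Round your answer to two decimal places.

Without the control, 166 - 4Q = 102 + 6Q so Q* = 6.4 and P* = 140.4.
At the ceiling price 135, quantity supplied is (135 - 102)/6 = 5.5; supply is the short side, so Q = 5.5 trades at P = 135.
The demand price at Q = 5.5 is 144. CS is the trapezoid between demand and 135 over [0, 5.5]: (1/2)[(166 - 135) + (144 - 135)](5.5) = 110.

110.00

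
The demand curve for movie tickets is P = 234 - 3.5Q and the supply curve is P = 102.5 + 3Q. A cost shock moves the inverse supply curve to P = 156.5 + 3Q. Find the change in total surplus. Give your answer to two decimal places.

Initial equilibrium: Q_0 = 20.2308, P_0 = 163.1923; CS_0 = (1/2)(20.2308)(70.8077) = 716.247, PS_0 = (1/2)(20.2308)(60.6923) = 613.926.
New equilibrium: 234 - 3.5Q = 156.5 + 3Q gives Q_1 = 11.9231, P_1 = 192.2692; CS_1 = 248.7796, PS_1 = 213.2396.
Change in total surplus = (248.7796 + 213.2396) - (716.247 + 613.926) = -868.1538.

-868.15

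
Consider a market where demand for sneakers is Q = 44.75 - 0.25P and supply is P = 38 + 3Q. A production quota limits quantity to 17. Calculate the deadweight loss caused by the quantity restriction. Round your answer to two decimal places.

Rewriting demand in inverse form: P = 179 - 4Q.
Unrestricted equilibrium: Q* = (179 - 38)/(4 + 3) = 20.1429.
At Q = 17 the demand price is 179 - 4(17) = 111 and the supply price is 38 + 3(17) = 89.
DWL = (1/2)(gap between curves at 17) x (Q* - 17) = (1/2)(22)(3.1429) = 34.5714.

34.57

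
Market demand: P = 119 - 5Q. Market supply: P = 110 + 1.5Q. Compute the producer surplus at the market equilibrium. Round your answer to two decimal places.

1.44

Set 119 - 5Q = 110 + 1.5Q, which gives 9 = 6.5Q, so Q* = 1.3846 and P* = 119 - 5(1.3846) = 112.0769.
The supply curve's price intercept is 110, so PS = (1/2)(Q*)(P* - 110) = (1/2)(1.3846)(2.0769) = 1.4379.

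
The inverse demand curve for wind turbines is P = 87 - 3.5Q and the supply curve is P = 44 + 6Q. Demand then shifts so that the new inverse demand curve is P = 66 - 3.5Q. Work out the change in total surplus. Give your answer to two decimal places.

-71.84

Initial equilibrium: Q_0 = 4.5263, P_0 = 71.1579; CS_0 = (1/2)(4.5263)(15.8421) = 35.8532, PS_0 = (1/2)(4.5263)(27.1579) = 61.4626.
New equilibrium: 66 - 3.5Q = 44 + 6Q gives Q_1 = 2.3158, P_1 = 57.8947; CS_1 = 9.385, PS_1 = 16.0886.
Change in total surplus = (9.385 + 16.0886) - (35.8532 + 61.4626) = -71.8421.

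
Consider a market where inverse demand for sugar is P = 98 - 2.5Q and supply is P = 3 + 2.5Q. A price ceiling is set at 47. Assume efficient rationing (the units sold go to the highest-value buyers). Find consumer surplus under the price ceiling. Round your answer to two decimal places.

Free-market equilibrium: 98 - 2.5Q = 3 + 2.5Q gives Q* = 19, P* = 50.5.
At P = 47, sellers supply (47 - 3)/2.5 = 17.6 while buyers want more, so the quantity traded is 17.6 at price 47.
The demand price at Q = 17.6 is 54. CS is the trapezoid between demand and 47 over [0, 17.6]: (1/2)[(98 - 47) + (54 - 47)](17.6) = 510.4.

510.40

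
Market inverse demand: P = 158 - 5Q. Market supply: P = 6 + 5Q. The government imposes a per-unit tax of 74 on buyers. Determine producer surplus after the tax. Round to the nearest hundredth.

Without the tax, 158 - 5Q = 6 + 5Q so Q* = 15.2 and P* = 82.
With the tax, buyers' net willingness to pay falls by 74: (158 - 74) - 5Q = 6 + 5Q, so Q_t = 7.8. Buyers pay P_b = 119; sellers receive P_s = P_b - 74 = 45.
PS = (1/2)(Q_t)(P_s - 6) = (1/2)(7.8)(39) = 152.1.

152.10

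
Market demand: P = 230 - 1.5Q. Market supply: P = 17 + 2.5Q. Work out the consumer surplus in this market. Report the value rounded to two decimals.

Set 230 - 1.5Q = 17 + 2.5Q, which gives 213 = 4Q, so Q* = 53.25 and P* = 230 - 1.5(53.25) = 150.125.
The demand choke price is 230, so CS = (1/2)(Q*)(230 - P*) = (1/2)(53.25)(79.875) = 2126.6719.

2126.67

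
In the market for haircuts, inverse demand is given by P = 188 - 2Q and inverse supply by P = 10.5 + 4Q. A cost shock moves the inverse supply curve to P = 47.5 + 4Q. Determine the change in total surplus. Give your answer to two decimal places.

Initial equilibrium: Q_0 = 29.5833, P_0 = 128.8333; CS_0 = (1/2)(29.5833)(59.1667) = 875.1736, PS_0 = (1/2)(29.5833)(118.3333) = 1750.3472.
New equilibrium: 188 - 2Q = 47.5 + 4Q gives Q_1 = 23.4167, P_1 = 141.1667; CS_1 = 548.3403, PS_1 = 1096.6806.
Change in total surplus = (548.3403 + 1096.6806) - (875.1736 + 1750.3472) = -980.5.

-980.50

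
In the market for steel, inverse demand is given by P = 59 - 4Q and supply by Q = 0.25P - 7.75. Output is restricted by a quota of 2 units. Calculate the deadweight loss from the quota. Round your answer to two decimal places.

9.00

Rewriting supply in inverse form: P = 31 + 4Q.
Without the quota, 59 - 4Q = 31 + 4Q gives Q* = 3.5.
At Q = 2 the demand price is 59 - 4(2) = 51 and the supply price is 31 + 4(2) = 39.
Deadweight loss is the triangle between the curves from 2 to 3.5: (1/2)(51 - 39)(3.5 - 2) = 9.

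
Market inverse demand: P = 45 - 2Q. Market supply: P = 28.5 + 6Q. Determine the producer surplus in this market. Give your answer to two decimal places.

12.76

Setting demand equal to supply, 16.5 = 8Q, so Q* = 2.0625 and P* = 40.875.
Producer surplus is the triangle above supply below P*: (1/2)(2.0625)(40.875 - 28.5) = (1/2)(2.0625)(12.375) = 12.7617.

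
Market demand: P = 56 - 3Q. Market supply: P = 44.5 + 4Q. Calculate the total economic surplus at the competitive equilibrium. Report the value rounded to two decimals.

Set 56 - 3Q = 44.5 + 4Q, which gives 11.5 = 7Q, so Q* = 1.6429 and P* = 56 - 3(1.6429) = 51.0714.
CS = (1/2)(1.6429)(4.9286) = 4.0485 and PS = (1/2)(1.6429)(6.5714) = 5.398, so total surplus = 9.4464.

9.45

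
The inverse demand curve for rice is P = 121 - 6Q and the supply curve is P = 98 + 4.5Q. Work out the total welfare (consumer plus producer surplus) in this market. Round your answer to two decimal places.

Equilibrium: 121 - 6Q = 98 + 4.5Q, so Q* = 2.1905 and P* = 107.8571.
CS = (1/2)(2.1905)(13.1429) = 14.3946 and PS = (1/2)(2.1905)(9.8571) = 10.7959, so total surplus = 25.1905.

25.19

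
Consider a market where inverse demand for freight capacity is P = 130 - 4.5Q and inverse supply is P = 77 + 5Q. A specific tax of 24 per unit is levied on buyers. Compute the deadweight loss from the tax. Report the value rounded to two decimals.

30.32

Without the tax, 130 - 4.5Q = 77 + 5Q so Q* = 5.5789 and P* = 104.8947.
With the tax, buyers' net willingness to pay falls by 24: (130 - 24) - 4.5Q = 77 + 5Q, so Q_t = 3.0526. Buyers pay P_b = 116.2632; sellers receive P_s = P_b - 24 = 92.2632.
Deadweight loss is the triangle between the curves from Q_t to Q*: (1/2)(5.5789 - 3.0526)(24) = 30.3158.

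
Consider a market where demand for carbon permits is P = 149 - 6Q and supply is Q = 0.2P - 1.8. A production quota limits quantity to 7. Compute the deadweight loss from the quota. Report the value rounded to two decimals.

180.41

Rewriting supply in inverse form: P = 9 + 5Q.
Without the quota, 149 - 6Q = 9 + 5Q gives Q* = 12.7273.
At Q = 7 the demand price is 149 - 6(7) = 107 and the supply price is 9 + 5(7) = 44.
Deadweight loss is the triangle between the curves from 7 to 12.7273: (1/2)(107 - 44)(12.7273 - 7) = 180.4091.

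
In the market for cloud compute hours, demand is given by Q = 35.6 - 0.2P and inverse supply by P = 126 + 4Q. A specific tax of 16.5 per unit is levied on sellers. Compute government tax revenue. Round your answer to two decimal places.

Rewriting demand in inverse form: P = 178 - 5Q.
Pre-tax equilibrium: 178 - 5Q = 126 + 4Q gives Q* = 5.7778, P* = 149.1111.
With the tax, sellers need 16.5 more per unit: 178 - 5Q = 126 + 4Q + 16.5, so Q_t = 3.9444. Buyers pay P_b = 158.2778; sellers receive P_s = P_b - 16.5 = 141.7778.
Tax revenue = t x Q_t = 16.5 x 3.9444 = 65.0833.

65.08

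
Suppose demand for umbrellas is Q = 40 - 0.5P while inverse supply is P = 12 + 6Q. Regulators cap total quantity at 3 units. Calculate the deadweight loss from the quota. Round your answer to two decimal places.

Rewriting demand in inverse form: P = 80 - 2Q.
Without the quota, 80 - 2Q = 12 + 6Q gives Q* = 8.5.
At Q = 3 the demand price is 80 - 2(3) = 74 and the supply price is 12 + 6(3) = 30.
DWL = (1/2)(gap between curves at 3) x (Q* - 3) = (1/2)(44)(5.5) = 121.

121.00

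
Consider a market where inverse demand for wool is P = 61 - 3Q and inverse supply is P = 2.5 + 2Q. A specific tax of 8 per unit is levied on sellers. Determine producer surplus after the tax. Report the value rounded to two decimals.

102.01

Without the tax, 61 - 3Q = 2.5 + 2Q so Q* = 11.7 and P* = 25.9.
With the tax, sellers need 8 more per unit: 61 - 3Q = 2.5 + 2Q + 8, so Q_t = 10.1. Buyers pay P_b = 30.7; sellers receive P_s = P_b - 8 = 22.7.
PS = (1/2)(Q_t)(P_s - 2.5) = (1/2)(10.1)(20.2) = 102.01.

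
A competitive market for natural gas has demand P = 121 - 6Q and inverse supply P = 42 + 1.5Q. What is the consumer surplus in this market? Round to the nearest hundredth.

332.85

Set 121 - 6Q = 42 + 1.5Q, which gives 79 = 7.5Q, so Q* = 10.5333 and P* = 121 - 6(10.5333) = 57.8.
Consumer surplus is the triangle under demand above P*: (1/2)(10.5333)(121 - 57.8) = (1/2)(10.5333)(63.2) = 332.8533.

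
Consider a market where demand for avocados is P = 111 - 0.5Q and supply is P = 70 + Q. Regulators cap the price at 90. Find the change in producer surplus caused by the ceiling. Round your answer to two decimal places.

-173.56

Without the control, 111 - 0.5Q = 70 + Q so Q* = 27.3333 and P* = 97.3333.
At the ceiling price 90, quantity supplied is (90 - 70)/1 = 20; supply is the short side, so Q = 20 trades at P = 90.
PS goes from (1/2)(27.3333)(27.3333) = 373.5556 to 200 (computed as (90 - 70)(20) - (1/2)(1)(20)^2), a change of -173.5556.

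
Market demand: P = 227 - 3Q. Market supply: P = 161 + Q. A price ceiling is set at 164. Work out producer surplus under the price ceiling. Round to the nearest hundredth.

4.50

Free-market equilibrium: 227 - 3Q = 161 + Q gives Q* = 16.5, P* = 177.5.
At P = 164, sellers supply (164 - 161)/1 = 3 while buyers want more, so the quantity traded is 3 at price 164.
PS is the triangle above supply below 164: (1/2)(3)(164 - 161) = 4.5.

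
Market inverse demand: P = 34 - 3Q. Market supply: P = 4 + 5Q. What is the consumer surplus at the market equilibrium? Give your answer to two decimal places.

21.09

Set 34 - 3Q = 4 + 5Q, which gives 30 = 8Q, so Q* = 3.75 and P* = 34 - 3(3.75) = 22.75.
CS is the area between the demand curve and P* from 0 to Q*: (1/2)(3.75)(11.25) = 21.0938.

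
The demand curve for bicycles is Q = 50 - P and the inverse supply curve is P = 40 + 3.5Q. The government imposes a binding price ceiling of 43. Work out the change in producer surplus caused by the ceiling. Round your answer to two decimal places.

-7.36

Rewriting demand in inverse form: P = 50 - Q.
Free-market equilibrium: 50 - Q = 40 + 3.5Q gives Q* = 2.2222, P* = 47.7778.
At P = 43, sellers supply (43 - 40)/3.5 = 0.8571 while buyers want more, so the quantity traded is 0.8571 at price 43.
PS goes from (1/2)(2.2222)(7.7778) = 8.642 to 1.2857 (computed as (43 - 40)(0.8571) - (1/2)(3.5)(0.8571)^2), a change of -7.3563.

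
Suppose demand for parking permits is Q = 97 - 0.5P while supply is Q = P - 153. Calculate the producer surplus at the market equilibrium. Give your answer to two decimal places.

Rewriting demand in inverse form: P = 194 - 2Q.
Rewriting supply in inverse form: P = 153 + Q.
Equilibrium: 194 - 2Q = 153 + Q, so Q* = 13.6667 and P* = 166.6667.
The supply curve's price intercept is 153, so PS = (1/2)(Q*)(P* - 153) = (1/2)(13.6667)(13.6667) = 93.3889.

93.39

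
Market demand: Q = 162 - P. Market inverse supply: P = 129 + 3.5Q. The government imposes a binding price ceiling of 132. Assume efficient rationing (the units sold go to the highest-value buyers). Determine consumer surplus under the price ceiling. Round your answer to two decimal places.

25.35

Rewriting demand in inverse form: P = 162 - Q.
Without the control, 162 - Q = 129 + 3.5Q so Q* = 7.3333 and P* = 154.6667.
At P = 132, sellers supply (132 - 129)/3.5 = 0.8571 while buyers want more, so the quantity traded is 0.8571 at price 132.
The demand price at Q = 0.8571 is 161.1429. CS is the trapezoid between demand and 132 over [0, 0.8571]: (1/2)[(162 - 132) + (161.1429 - 132)](0.8571) = 25.3469.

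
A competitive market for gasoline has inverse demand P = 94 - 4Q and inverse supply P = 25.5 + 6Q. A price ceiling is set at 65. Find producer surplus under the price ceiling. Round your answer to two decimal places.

130.02

Without the control, 94 - 4Q = 25.5 + 6Q so Q* = 6.85 and P* = 66.6.
At P = 65, sellers supply (65 - 25.5)/6 = 6.5833 while buyers want more, so the quantity traded is 6.5833 at price 65.
PS is the triangle above supply below 65: (1/2)(6.5833)(65 - 25.5) = 130.0208.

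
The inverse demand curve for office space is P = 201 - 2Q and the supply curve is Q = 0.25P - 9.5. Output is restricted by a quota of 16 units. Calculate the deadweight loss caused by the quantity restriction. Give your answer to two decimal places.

Rewriting supply in inverse form: P = 38 + 4Q.
Without the quota, 201 - 2Q = 38 + 4Q gives Q* = 27.1667.
At Q = 16 the demand price is 201 - 2(16) = 169 and the supply price is 38 + 4(16) = 102.
DWL = (1/2)(gap between curves at 16) x (Q* - 16) = (1/2)(67)(11.1667) = 374.0833.

374.08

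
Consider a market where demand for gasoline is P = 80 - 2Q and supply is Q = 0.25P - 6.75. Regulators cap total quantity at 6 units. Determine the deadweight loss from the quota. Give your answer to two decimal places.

24.08

Rewriting supply in inverse form: P = 27 + 4Q.
Without the quota, 80 - 2Q = 27 + 4Q gives Q* = 8.8333.
At Q = 6 the demand price is 80 - 2(6) = 68 and the supply price is 27 + 4(6) = 51.
DWL = (1/2)(gap between curves at 6) x (Q* - 6) = (1/2)(17)(2.8333) = 24.0833.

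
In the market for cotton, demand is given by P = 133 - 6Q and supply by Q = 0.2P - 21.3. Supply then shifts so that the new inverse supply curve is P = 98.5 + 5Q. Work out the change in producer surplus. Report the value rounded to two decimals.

10.08

Rewriting supply in inverse form: P = 106.5 + 5Q.
Initial equilibrium: Q_0 = 2.4091, P_0 = 118.5455; CS_0 = (1/2)(2.4091)(14.4545) = 17.4112, PS_0 = (1/2)(2.4091)(12.0455) = 14.5093.
New equilibrium: 133 - 6Q = 98.5 + 5Q gives Q_1 = 3.1364, P_1 = 114.1818; CS_1 = 29.5103, PS_1 = 24.5919.
Change in producer surplus = 24.5919 - 14.5093 = 10.0826.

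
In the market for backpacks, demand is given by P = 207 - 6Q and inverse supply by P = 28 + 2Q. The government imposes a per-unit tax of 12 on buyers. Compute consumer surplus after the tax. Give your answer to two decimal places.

Without the tax, 207 - 6Q = 28 + 2Q so Q* = 22.375 and P* = 72.75.
A tax on buyers shifts demand down by 12: (207 - 12) - 6Q = 28 + 2Q, so Q_t = 20.875. Buyers pay P_b = 81.75; sellers receive P_s = P_b - 12 = 69.75.
Consumer surplus is the triangle under demand above P_b: (1/2)(20.875)(207 - 81.75) = 1307.2969.

1307.30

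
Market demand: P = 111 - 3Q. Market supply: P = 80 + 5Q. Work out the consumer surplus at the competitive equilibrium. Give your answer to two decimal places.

22.52

Equilibrium: 111 - 3Q = 80 + 5Q, so Q* = 3.875 and P* = 99.375.
CS is the area between the demand curve and P* from 0 to Q*: (1/2)(3.875)(11.625) = 22.5234.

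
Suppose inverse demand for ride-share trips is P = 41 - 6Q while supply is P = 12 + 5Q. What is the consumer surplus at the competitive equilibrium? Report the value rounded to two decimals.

20.85

Setting demand equal to supply, 29 = 11Q, so Q* = 2.6364 and P* = 25.1818.
Consumer surplus is the triangle under demand above P*: (1/2)(2.6364)(41 - 25.1818) = (1/2)(2.6364)(15.8182) = 20.8512.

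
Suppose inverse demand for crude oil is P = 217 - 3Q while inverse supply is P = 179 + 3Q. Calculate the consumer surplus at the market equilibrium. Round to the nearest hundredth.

60.17

Set 217 - 3Q = 179 + 3Q, which gives 38 = 6Q, so Q* = 6.3333 and P* = 217 - 3(6.3333) = 198.
Consumer surplus is the triangle under demand above P*: (1/2)(6.3333)(217 - 198) = (1/2)(6.3333)(19) = 60.1667.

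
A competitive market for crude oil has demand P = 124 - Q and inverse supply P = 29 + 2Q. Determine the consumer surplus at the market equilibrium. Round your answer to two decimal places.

501.39

Set 124 - Q = 29 + 2Q, which gives 95 = 3Q, so Q* = 31.6667 and P* = 124 - (31.6667) = 92.3333.
The demand choke price is 124, so CS = (1/2)(Q*)(124 - P*) = (1/2)(31.6667)(31.6667) = 501.3889.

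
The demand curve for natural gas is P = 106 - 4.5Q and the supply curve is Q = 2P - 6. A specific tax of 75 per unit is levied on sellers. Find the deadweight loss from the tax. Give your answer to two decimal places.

562.50

Rewriting supply in inverse form: P = 3 + 0.5Q.
Without the tax, 106 - 4.5Q = 3 + 0.5Q so Q* = 20.6 and P* = 13.3.
With the tax, sellers need 75 more per unit: 106 - 4.5Q = 3 + 0.5Q + 75, so Q_t = 5.6. Buyers pay P_b = 80.8; sellers receive P_s = P_b - 75 = 5.8.
The welfare triangle lost has base Q* - Q_t = 15 and height t = 75, so DWL = (1/2)(15)(75) = 562.5.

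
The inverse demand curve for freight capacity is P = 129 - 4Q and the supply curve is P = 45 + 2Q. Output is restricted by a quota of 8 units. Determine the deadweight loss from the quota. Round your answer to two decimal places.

108.00

Without the quota, 129 - 4Q = 45 + 2Q gives Q* = 14.
At Q = 8 the demand price is 129 - 4(8) = 97 and the supply price is 45 + 2(8) = 61.
Deadweight loss is the triangle between the curves from 8 to 14: (1/2)(97 - 61)(14 - 8) = 108.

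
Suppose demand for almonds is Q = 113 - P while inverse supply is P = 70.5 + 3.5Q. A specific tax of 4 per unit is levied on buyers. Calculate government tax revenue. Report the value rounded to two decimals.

Rewriting demand in inverse form: P = 113 - Q.
Pre-tax equilibrium: 113 - Q = 70.5 + 3.5Q gives Q* = 9.4444, P* = 103.5556.
A tax on buyers shifts demand down by 4: (113 - 4) - Q = 70.5 + 3.5Q, so Q_t = 8.5556. Buyers pay P_b = 104.4444; sellers receive P_s = P_b - 4 = 100.4444.
Tax revenue = t x Q_t = 4 x 8.5556 = 34.2222.

34.22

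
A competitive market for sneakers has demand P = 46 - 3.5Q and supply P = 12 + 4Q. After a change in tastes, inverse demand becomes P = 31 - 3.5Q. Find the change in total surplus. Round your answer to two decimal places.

-53.00

Initial equilibrium: Q_0 = 4.5333, P_0 = 30.1333; CS_0 = (1/2)(4.5333)(15.8667) = 35.9644, PS_0 = (1/2)(4.5333)(18.1333) = 41.1022.
New equilibrium: 31 - 3.5Q = 12 + 4Q gives Q_1 = 2.5333, P_1 = 22.1333; CS_1 = 11.2311, PS_1 = 12.8356.
Change in total surplus = (11.2311 + 12.8356) - (35.9644 + 41.1022) = -53.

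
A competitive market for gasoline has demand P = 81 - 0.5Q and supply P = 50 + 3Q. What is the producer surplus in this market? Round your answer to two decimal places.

117.67

Set 81 - 0.5Q = 50 + 3Q, which gives 31 = 3.5Q, so Q* = 8.8571 and P* = 81 - 0.5(8.8571) = 76.5714.
The supply curve's price intercept is 50, so PS = (1/2)(Q*)(P* - 50) = (1/2)(8.8571)(26.5714) = 117.6735.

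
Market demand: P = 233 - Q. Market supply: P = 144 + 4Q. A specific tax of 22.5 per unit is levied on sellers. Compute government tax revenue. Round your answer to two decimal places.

299.25

Without the tax, 233 - Q = 144 + 4Q so Q* = 17.8 and P* = 215.2.
A tax on sellers shifts supply up by 22.5: 233 - Q = 144 + 4Q + 22.5, so Q_t = 13.3. Buyers pay P_b = 219.7; sellers receive P_s = P_b - 22.5 = 197.2.
Tax revenue = t x Q_t = 22.5 x 13.3 = 299.25.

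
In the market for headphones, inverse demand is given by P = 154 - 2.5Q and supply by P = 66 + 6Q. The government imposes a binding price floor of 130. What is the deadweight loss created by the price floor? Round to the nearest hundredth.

2.41

Free-market equilibrium: 154 - 2.5Q = 66 + 6Q gives Q* = 10.3529, P* = 128.1176.
At the floor price 130, quantity demanded is (154 - 130)/2.5 = 9.6; demand is the short side, so Q = 9.6 trades at P = 130.
At Q = 9.6 the demand price is 130 and the supply price is 123.6. Deadweight loss is the triangle between the curves from 9.6 to 10.3529: (1/2)(130 - 123.6)(10.3529 - 9.6) = 2.4094.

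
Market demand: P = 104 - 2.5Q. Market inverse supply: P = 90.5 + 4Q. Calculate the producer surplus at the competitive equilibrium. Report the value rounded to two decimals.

8.63

Setting demand equal to supply, 13.5 = 6.5Q, so Q* = 2.0769 and P* = 98.8077.
The supply curve's price intercept is 90.5, so PS = (1/2)(Q*)(P* - 90.5) = (1/2)(2.0769)(8.3077) = 8.6272.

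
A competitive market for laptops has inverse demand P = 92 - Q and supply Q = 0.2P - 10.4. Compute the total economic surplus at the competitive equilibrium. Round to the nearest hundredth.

Rewriting supply in inverse form: P = 52 + 5Q.
Set 92 - Q = 52 + 5Q, which gives 40 = 6Q, so Q* = 6.6667 and P* = 92 - (6.6667) = 85.3333.
CS = (1/2)(6.6667)(6.6667) = 22.2222 and PS = (1/2)(6.6667)(33.3333) = 111.1111, so total surplus = 133.3333.

133.33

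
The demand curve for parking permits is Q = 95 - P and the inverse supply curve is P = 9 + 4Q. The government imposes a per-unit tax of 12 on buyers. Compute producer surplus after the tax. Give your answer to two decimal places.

438.08

Rewriting demand in inverse form: P = 95 - Q.
Pre-tax equilibrium: 95 - Q = 9 + 4Q gives Q* = 17.2, P* = 77.8.
With the tax, buyers' net willingness to pay falls by 12: (95 - 12) - Q = 9 + 4Q, so Q_t = 14.8. Buyers pay P_b = 80.2; sellers receive P_s = P_b - 12 = 68.2.
PS = (1/2)(Q_t)(P_s - 9) = (1/2)(14.8)(59.2) = 438.08.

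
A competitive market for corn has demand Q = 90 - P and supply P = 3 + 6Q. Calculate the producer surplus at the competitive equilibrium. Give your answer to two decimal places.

463.41

Rewriting demand in inverse form: P = 90 - Q.
Equilibrium: 90 - Q = 3 + 6Q, so Q* = 12.4286 and P* = 77.5714.
PS is the area between P* and the supply curve from 0 to Q*: (1/2)(12.4286)(74.5714) = 463.4082.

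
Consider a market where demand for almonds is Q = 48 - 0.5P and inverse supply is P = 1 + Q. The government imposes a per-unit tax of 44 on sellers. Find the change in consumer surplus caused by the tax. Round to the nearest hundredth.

Rewriting demand in inverse form: P = 96 - 2Q.
Pre-tax equilibrium: 96 - 2Q = 1 + Q gives Q* = 31.6667, P* = 32.6667.
A tax on sellers shifts supply up by 44: 96 - 2Q = 1 + Q + 44, so Q_t = 17. Buyers pay P_b = 62; sellers receive P_s = P_b - 44 = 18.
CS falls from (1/2)(31.6667)(63.3333) = 1002.7778 to (1/2)(17)(34) = 289, a change of -713.7778.

-713.78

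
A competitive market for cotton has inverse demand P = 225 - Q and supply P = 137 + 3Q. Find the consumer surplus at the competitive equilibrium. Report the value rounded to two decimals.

Equilibrium: 225 - Q = 137 + 3Q, so Q* = 22 and P* = 203.
Consumer surplus is the triangle under demand above P*: (1/2)(22)(225 - 203) = (1/2)(22)(22) = 242.

242.00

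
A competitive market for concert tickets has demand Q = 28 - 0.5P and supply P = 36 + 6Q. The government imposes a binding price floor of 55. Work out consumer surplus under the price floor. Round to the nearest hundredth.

Rewriting demand in inverse form: P = 56 - 2Q.
Without the control, 56 - 2Q = 36 + 6Q so Q* = 2.5 and P* = 51.
At P = 55, buyers demand (56 - 55)/2 = 0.5 while sellers would supply more, so the quantity traded is 0.5 at price 55.
CS is the triangle under demand above 55: (1/2)(0.5)(56 - 55) = 0.25.

0.25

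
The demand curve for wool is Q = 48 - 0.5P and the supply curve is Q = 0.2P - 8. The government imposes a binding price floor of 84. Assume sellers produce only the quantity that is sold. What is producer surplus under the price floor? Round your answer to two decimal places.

174.00

Rewriting demand in inverse form: P = 96 - 2Q.
Rewriting supply in inverse form: P = 40 + 5Q.
Free-market equilibrium: 96 - 2Q = 40 + 5Q gives Q* = 8, P* = 80.
At P = 84, buyers demand (96 - 84)/2 = 6 while sellers would supply more, so the quantity traded is 6 at price 84.
The supply price at Q = 6 is 70. PS is the trapezoid between 84 and supply over [0, 6]: (1/2)[(84 - 40) + (84 - 70)](6) = 174.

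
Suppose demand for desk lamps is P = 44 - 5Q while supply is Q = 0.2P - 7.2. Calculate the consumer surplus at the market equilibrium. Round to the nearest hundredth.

1.60

Rewriting supply in inverse form: P = 36 + 5Q.
Set 44 - 5Q = 36 + 5Q, which gives 8 = 10Q, so Q* = 0.8 and P* = 44 - 5(0.8) = 40.
Consumer surplus is the triangle under demand above P*: (1/2)(0.8)(44 - 40) = (1/2)(0.8)(4) = 1.6.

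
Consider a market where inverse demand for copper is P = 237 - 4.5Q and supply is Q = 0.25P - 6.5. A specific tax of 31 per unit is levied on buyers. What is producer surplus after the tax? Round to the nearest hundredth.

896.89

Rewriting supply in inverse form: P = 26 + 4Q.
Without the tax, 237 - 4.5Q = 26 + 4Q so Q* = 24.8235 and P* = 125.2941.
With the tax, buyers' net willingness to pay falls by 31: (237 - 31) - 4.5Q = 26 + 4Q, so Q_t = 21.1765. Buyers pay P_b = 141.7059; sellers receive P_s = P_b - 31 = 110.7059.
Producer surplus is the triangle above supply below P_s: (1/2)(21.1765)(110.7059 - 26) = 896.8858.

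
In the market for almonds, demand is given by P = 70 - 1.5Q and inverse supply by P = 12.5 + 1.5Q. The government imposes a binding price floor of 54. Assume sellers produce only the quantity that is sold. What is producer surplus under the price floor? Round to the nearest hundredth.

357.33

Free-market equilibrium: 70 - 1.5Q = 12.5 + 1.5Q gives Q* = 19.1667, P* = 41.25.
At the floor price 54, quantity demanded is (70 - 54)/1.5 = 10.6667; demand is the short side, so Q = 10.6667 trades at P = 54.
The supply price at Q = 10.6667 is 28.5. PS is the trapezoid between 54 and supply over [0, 10.6667]: (1/2)[(54 - 12.5) + (54 - 28.5)](10.6667) = 357.3333.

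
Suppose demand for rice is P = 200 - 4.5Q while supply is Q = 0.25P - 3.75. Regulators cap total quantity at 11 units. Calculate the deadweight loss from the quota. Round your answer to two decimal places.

Rewriting supply in inverse form: P = 15 + 4Q.
Without the quota, 200 - 4.5Q = 15 + 4Q gives Q* = 21.7647.
At Q = 11 the demand price is 200 - 4.5(11) = 150.5 and the supply price is 15 + 4(11) = 59.
DWL = (1/2)(gap between curves at 11) x (Q* - 11) = (1/2)(91.5)(10.7647) = 492.4853.

492.49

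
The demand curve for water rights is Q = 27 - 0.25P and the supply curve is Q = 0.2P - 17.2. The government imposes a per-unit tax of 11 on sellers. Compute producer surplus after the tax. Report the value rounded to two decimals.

Rewriting demand in inverse form: P = 108 - 4Q.
Rewriting supply in inverse form: P = 86 + 5Q.
Pre-tax equilibrium: 108 - 4Q = 86 + 5Q gives Q* = 2.4444, P* = 98.2222.
A tax on sellers shifts supply up by 11: 108 - 4Q = 86 + 5Q + 11, so Q_t = 1.2222. Buyers pay P_b = 103.1111; sellers receive P_s = P_b - 11 = 92.1111.
PS = (1/2)(Q_t)(P_s - 86) = (1/2)(1.2222)(6.1111) = 3.7346.

3.73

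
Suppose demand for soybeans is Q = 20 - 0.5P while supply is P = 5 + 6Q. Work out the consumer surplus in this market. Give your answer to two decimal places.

19.14

Rewriting demand in inverse form: P = 40 - 2Q.
Equilibrium: 40 - 2Q = 5 + 6Q, so Q* = 4.375 and P* = 31.25.
Consumer surplus is the triangle under demand above P*: (1/2)(4.375)(40 - 31.25) = (1/2)(4.375)(8.75) = 19.1406.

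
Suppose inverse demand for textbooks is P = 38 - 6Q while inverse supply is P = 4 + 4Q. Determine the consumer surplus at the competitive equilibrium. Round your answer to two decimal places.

Set 38 - 6Q = 4 + 4Q, which gives 34 = 10Q, so Q* = 3.4 and P* = 38 - 6(3.4) = 17.6.
The demand choke price is 38, so CS = (1/2)(Q*)(38 - P*) = (1/2)(3.4)(20.4) = 34.68.

34.68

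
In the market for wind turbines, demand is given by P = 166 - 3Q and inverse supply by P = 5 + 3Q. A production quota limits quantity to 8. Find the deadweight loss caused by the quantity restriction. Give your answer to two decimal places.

Unrestricted equilibrium: Q* = (166 - 5)/(3 + 3) = 26.8333.
At Q = 8 the demand price is 166 - 3(8) = 142 and the supply price is 5 + 3(8) = 29.
DWL = (1/2)(gap between curves at 8) x (Q* - 8) = (1/2)(113)(18.8333) = 1064.0833.

1064.08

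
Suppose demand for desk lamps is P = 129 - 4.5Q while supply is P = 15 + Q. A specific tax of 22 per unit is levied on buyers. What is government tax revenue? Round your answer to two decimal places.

368.00

Without the tax, 129 - 4.5Q = 15 + Q so Q* = 20.7273 and P* = 35.7273.
With the tax, buyers' net willingness to pay falls by 22: (129 - 22) - 4.5Q = 15 + Q, so Q_t = 16.7273. Buyers pay P_b = 53.7273; sellers receive P_s = P_b - 22 = 31.7273.
Tax revenue = t x Q_t = 22 x 16.7273 = 368.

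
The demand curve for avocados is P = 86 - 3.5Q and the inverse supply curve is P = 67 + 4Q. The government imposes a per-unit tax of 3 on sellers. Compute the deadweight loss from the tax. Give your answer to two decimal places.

0.60

Without the tax, 86 - 3.5Q = 67 + 4Q so Q* = 2.5333 and P* = 77.1333.
A tax on sellers shifts supply up by 3: 86 - 3.5Q = 67 + 4Q + 3, so Q_t = 2.1333. Buyers pay P_b = 78.5333; sellers receive P_s = P_b - 3 = 75.5333.
The welfare triangle lost has base Q* - Q_t = 0.4 and height t = 3, so DWL = (1/2)(0.4)(3) = 0.6.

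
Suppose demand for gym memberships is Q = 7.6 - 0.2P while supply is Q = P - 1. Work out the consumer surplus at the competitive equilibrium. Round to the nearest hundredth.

95.07

Rewriting demand in inverse form: P = 38 - 5Q.
Rewriting supply in inverse form: P = 1 + Q.
Setting demand equal to supply, 37 = 6Q, so Q* = 6.1667 and P* = 7.1667.
CS is the area between the demand curve and P* from 0 to Q*: (1/2)(6.1667)(30.8333) = 95.0694.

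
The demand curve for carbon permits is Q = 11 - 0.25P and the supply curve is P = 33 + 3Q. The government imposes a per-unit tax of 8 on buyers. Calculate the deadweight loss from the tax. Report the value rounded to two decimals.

Rewriting demand in inverse form: P = 44 - 4Q.
Without the tax, 44 - 4Q = 33 + 3Q so Q* = 1.5714 and P* = 37.7143.
With the tax, buyers' net willingness to pay falls by 8: (44 - 8) - 4Q = 33 + 3Q, so Q_t = 0.4286. Buyers pay P_b = 42.2857; sellers receive P_s = P_b - 8 = 34.2857.
The welfare triangle lost has base Q* - Q_t = 1.1429 and height t = 8, so DWL = (1/2)(1.1429)(8) = 4.5714.

4.57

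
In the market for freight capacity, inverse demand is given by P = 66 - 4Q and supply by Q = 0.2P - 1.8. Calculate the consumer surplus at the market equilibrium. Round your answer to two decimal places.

Rewriting supply in inverse form: P = 9 + 5Q.
Equilibrium: 66 - 4Q = 9 + 5Q, so Q* = 6.3333 and P* = 40.6667.
CS is the area between the demand curve and P* from 0 to Q*: (1/2)(6.3333)(25.3333) = 80.2222.

80.22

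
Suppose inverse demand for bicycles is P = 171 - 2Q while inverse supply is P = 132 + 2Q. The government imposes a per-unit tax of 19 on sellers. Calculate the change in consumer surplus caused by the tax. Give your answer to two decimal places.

Without the tax, 171 - 2Q = 132 + 2Q so Q* = 9.75 and P* = 151.5.
With the tax, sellers need 19 more per unit: 171 - 2Q = 132 + 2Q + 19, so Q_t = 5. Buyers pay P_b = 161; sellers receive P_s = P_b - 19 = 142.
CS falls from (1/2)(9.75)(19.5) = 95.0625 to (1/2)(5)(10) = 25, a change of -70.0625.

-70.06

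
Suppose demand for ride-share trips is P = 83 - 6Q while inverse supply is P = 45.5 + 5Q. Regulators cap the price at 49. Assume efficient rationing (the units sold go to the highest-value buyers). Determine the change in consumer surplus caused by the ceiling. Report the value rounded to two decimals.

-12.54

Without the control, 83 - 6Q = 45.5 + 5Q so Q* = 3.4091 and P* = 62.5455.
At the ceiling price 49, quantity supplied is (49 - 45.5)/5 = 0.7; supply is the short side, so Q = 0.7 trades at P = 49.
CS goes from (1/2)(3.4091)(20.4545) = 34.8657 to 22.33 (computed as (83 - 49)(0.7) - (1/2)(6)(0.7)^2), a change of -12.5357.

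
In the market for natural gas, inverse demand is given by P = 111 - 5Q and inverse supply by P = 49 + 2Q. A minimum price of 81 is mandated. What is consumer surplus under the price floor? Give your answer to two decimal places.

90.00

Free-market equilibrium: 111 - 5Q = 49 + 2Q gives Q* = 8.8571, P* = 66.7143.
At P = 81, buyers demand (111 - 81)/5 = 6 while sellers would supply more, so the quantity traded is 6 at price 81.
CS is the triangle under demand above 81: (1/2)(6)(111 - 81) = 90.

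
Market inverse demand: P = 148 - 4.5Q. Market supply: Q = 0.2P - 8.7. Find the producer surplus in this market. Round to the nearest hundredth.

302.50

Rewriting supply in inverse form: P = 43.5 + 5Q.
Setting demand equal to supply, 104.5 = 9.5Q, so Q* = 11 and P* = 98.5.
The supply curve's price intercept is 43.5, so PS = (1/2)(Q*)(P* - 43.5) = (1/2)(11)(55) = 302.5.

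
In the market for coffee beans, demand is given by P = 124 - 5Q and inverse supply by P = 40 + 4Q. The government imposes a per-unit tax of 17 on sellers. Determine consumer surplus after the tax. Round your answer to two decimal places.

Pre-tax equilibrium: 124 - 5Q = 40 + 4Q gives Q* = 9.3333, P* = 77.3333.
A tax on sellers shifts supply up by 17: 124 - 5Q = 40 + 4Q + 17, so Q_t = 7.4444. Buyers pay P_b = 86.7778; sellers receive P_s = P_b - 17 = 69.7778.
CS = (1/2)(Q_t)(124 - P_b) = (1/2)(7.4444)(37.2222) = 138.5494.

138.55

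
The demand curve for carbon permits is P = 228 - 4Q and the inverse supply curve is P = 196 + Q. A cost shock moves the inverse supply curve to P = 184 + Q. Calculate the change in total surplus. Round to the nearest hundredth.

Initial equilibrium: Q_0 = 6.4, P_0 = 202.4; CS_0 = (1/2)(6.4)(25.6) = 81.92, PS_0 = (1/2)(6.4)(6.4) = 20.48.
New equilibrium: 228 - 4Q = 184 + Q gives Q_1 = 8.8, P_1 = 192.8; CS_1 = 154.88, PS_1 = 38.72.
Change in total surplus = (154.88 + 38.72) - (81.92 + 20.48) = 91.2.

91.20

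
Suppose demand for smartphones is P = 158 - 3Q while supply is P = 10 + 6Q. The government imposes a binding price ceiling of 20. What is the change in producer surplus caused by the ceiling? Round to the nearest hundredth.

Without the control, 158 - 3Q = 10 + 6Q so Q* = 16.4444 and P* = 108.6667.
At the ceiling price 20, quantity supplied is (20 - 10)/6 = 1.6667; supply is the short side, so Q = 1.6667 trades at P = 20.
PS goes from (1/2)(16.4444)(98.6667) = 811.2593 to 8.3333 (computed as (20 - 10)(1.6667) - (1/2)(6)(1.6667)^2), a change of -802.9259.

-802.93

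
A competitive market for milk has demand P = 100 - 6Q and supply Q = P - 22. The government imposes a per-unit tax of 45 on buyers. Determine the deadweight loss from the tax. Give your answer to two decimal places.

144.64

Rewriting supply in inverse form: P = 22 + Q.
Pre-tax equilibrium: 100 - 6Q = 22 + Q gives Q* = 11.1429, P* = 33.1429.
A tax on buyers shifts demand down by 45: (100 - 45) - 6Q = 22 + Q, so Q_t = 4.7143. Buyers pay P_b = 71.7143; sellers receive P_s = P_b - 45 = 26.7143.
The welfare triangle lost has base Q* - Q_t = 6.4286 and height t = 45, so DWL = (1/2)(6.4286)(45) = 144.6429.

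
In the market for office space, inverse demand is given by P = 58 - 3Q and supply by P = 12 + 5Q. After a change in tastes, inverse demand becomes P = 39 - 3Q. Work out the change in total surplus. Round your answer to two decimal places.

-86.69

Initial equilibrium: Q_0 = 5.75, P_0 = 40.75; CS_0 = (1/2)(5.75)(17.25) = 49.5938, PS_0 = (1/2)(5.75)(28.75) = 82.6562.
New equilibrium: 39 - 3Q = 12 + 5Q gives Q_1 = 3.375, P_1 = 28.875; CS_1 = 17.0859, PS_1 = 28.4766.
Change in total surplus = (17.0859 + 28.4766) - (49.5938 + 82.6562) = -86.6875.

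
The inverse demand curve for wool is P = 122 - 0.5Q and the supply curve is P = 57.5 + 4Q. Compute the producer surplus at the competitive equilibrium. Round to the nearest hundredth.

410.89

Equilibrium: 122 - 0.5Q = 57.5 + 4Q, so Q* = 14.3333 and P* = 114.8333.
The supply curve's price intercept is 57.5, so PS = (1/2)(Q*)(P* - 57.5) = (1/2)(14.3333)(57.3333) = 410.8889.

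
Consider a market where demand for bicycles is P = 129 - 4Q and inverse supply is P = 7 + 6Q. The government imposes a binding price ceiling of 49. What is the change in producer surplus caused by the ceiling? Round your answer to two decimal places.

-299.52

Free-market equilibrium: 129 - 4Q = 7 + 6Q gives Q* = 12.2, P* = 80.2.
At the ceiling price 49, quantity supplied is (49 - 7)/6 = 7; supply is the short side, so Q = 7 trades at P = 49.
PS goes from (1/2)(12.2)(73.2) = 446.52 to 147 (computed as (49 - 7)(7) - (1/2)(6)(7)^2), a change of -299.52.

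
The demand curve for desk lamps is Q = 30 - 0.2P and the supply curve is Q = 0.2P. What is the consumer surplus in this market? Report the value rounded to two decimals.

Rewriting demand in inverse form: P = 150 - 5Q.
Rewriting supply in inverse form: P = 5Q.
Equilibrium: 150 - 5Q = 5Q, so Q* = 15 and P* = 75.
Consumer surplus is the triangle under demand above P*: (1/2)(15)(150 - 75) = (1/2)(15)(75) = 562.5.

562.50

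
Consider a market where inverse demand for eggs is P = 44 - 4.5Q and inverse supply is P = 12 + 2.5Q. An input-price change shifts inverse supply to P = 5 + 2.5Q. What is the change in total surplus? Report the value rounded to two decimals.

35.50

Initial equilibrium: Q_0 = 4.5714, P_0 = 23.4286; CS_0 = (1/2)(4.5714)(20.5714) = 47.0204, PS_0 = (1/2)(4.5714)(11.4286) = 26.1224.
New equilibrium: 44 - 4.5Q = 5 + 2.5Q gives Q_1 = 5.5714, P_1 = 18.9286; CS_1 = 69.8418, PS_1 = 38.801.
Change in total surplus = (69.8418 + 38.801) - (47.0204 + 26.1224) = 35.5.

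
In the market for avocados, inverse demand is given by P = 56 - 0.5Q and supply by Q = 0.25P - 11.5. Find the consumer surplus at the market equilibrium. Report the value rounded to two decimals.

1.23

Rewriting supply in inverse form: P = 46 + 4Q.
Equilibrium: 56 - 0.5Q = 46 + 4Q, so Q* = 2.2222 and P* = 54.8889.
Consumer surplus is the triangle under demand above P*: (1/2)(2.2222)(56 - 54.8889) = (1/2)(2.2222)(1.1111) = 1.2346.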